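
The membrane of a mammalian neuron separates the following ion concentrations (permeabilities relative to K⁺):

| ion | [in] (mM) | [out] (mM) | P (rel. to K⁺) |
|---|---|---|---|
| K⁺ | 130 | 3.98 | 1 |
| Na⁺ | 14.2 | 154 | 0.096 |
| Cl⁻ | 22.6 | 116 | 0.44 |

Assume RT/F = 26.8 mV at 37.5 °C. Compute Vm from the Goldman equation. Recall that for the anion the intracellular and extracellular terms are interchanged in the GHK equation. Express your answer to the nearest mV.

Vm = 26.8 · ln[(Σ P·[cation]ₒ + Σ P·[anion]ᵢ) / (Σ P·[cation]ᵢ + Σ P·[anion]ₒ)]
Numerator = 1×3.98 + 0.096×154 + 0.44×22.6 = 28.71
Denominator = 1×130 + 0.096×14.2 + 0.44×116 = 182.4
Vm = 26.8 · ln(0.15739) = 26.8 × (-1.8490) = -49.55 mV

-50 mV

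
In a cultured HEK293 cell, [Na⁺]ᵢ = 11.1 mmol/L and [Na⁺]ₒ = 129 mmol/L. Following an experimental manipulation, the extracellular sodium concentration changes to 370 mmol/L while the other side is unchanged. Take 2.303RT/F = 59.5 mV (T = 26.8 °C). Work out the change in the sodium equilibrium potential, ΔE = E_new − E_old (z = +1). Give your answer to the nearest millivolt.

27 mV

E_old = (59.5/1)·log₁₀(129/11.1) = 63.38 mV
E_new = (59.5/1)·log₁₀(370/11.1) = 90.61 mV
ΔE = 90.61 − (63.38) = 27.23 mV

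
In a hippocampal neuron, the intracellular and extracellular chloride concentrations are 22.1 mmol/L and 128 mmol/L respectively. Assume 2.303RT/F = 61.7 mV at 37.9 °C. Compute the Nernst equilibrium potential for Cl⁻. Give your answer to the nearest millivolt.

-47 mV

E = (61.7/z) · log₁₀([Cl⁻]_out/[Cl⁻]_in) with z = -1.
For an anion, dividing by z = -1 reverses the sign.
= (61.7/-1) · log₁₀(128/22.1) = -61.70 · log₁₀(5.792)
= -61.70 · (0.7628) = -47.07 mV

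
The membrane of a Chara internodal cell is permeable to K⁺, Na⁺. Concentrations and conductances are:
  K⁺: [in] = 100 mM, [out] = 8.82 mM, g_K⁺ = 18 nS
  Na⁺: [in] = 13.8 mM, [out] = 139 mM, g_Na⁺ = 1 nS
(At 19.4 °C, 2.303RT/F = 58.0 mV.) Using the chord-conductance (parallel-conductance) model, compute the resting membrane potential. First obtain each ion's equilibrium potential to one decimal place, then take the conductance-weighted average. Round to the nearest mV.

E_K⁺ = (58.0/1)·log₁₀(8.82/100) = -61.2 mV
E_Na⁺ = (58.0/1)·log₁₀(139/13.8) = 58.2 mV
Vm = (Σ gᵢEᵢ)/(Σ gᵢ) = (18·-61.2 + 1·58.2) / (18 + 1)
= -1043.40 / 19 = -54.92 mV

-55 mV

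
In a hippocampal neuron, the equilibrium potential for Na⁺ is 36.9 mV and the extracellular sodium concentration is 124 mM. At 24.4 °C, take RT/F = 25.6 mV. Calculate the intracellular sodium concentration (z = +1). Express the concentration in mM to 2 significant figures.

Nernst: E = (25.6/1) · ln([out]/[in]), so ln([out]/[in]) = 36.9 × 1 / 25.6 = 1.4414.
[out]/[in] = e^(1.4414) = 4.227.
[in] = 124 / 4.227 = 29.34 mM.

29 mM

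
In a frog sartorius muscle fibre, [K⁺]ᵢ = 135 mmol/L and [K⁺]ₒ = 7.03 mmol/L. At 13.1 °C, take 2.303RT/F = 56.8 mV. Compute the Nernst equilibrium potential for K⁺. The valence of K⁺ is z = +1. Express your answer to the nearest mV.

-73 mV

E = (56.8/z) · log₁₀([K⁺]_out/[K⁺]_in) with z = +1.
= (56.8/1) · log₁₀(7.03/135) = 56.80 · log₁₀(0.05207)
= 56.80 · (-1.2834) = -72.90 mV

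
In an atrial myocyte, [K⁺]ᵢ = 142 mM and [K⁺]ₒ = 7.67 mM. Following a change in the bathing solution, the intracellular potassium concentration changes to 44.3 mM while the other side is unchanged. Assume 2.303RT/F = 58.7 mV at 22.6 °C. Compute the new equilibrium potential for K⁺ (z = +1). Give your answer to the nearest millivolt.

After the shift: [K⁺]_out = 7.67, [K⁺]_in = 44.3 mM.
E_new = (58.7/1)·log₁₀(7.67/44.3) = 58.70 · (-0.7616) = -44.71 mV

-45 mV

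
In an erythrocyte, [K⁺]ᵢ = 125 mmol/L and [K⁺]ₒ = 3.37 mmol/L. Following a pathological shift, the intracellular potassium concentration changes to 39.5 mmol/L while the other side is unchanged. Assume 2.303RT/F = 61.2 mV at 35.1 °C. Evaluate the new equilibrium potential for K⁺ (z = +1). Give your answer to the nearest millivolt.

-65 mV

After the shift: [K⁺]_out = 3.37, [K⁺]_in = 39.5 mmol/L.
E_new = (61.2/1)·log₁₀(3.37/39.5) = 61.20 · (-1.0690) = -65.42 mV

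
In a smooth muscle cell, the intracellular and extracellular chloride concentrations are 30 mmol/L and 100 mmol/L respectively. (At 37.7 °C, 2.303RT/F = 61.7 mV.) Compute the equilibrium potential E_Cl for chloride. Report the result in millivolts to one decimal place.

-32.3 mV

E = (61.7/z) · log₁₀([Cl⁻]_out/[Cl⁻]_in) with z = -1.
For an anion, dividing by z = -1 reverses the sign.
= (61.7/-1) · log₁₀(100/30) = -61.70 · log₁₀(3.333)
= -61.70 · (0.5229) = -32.26 mV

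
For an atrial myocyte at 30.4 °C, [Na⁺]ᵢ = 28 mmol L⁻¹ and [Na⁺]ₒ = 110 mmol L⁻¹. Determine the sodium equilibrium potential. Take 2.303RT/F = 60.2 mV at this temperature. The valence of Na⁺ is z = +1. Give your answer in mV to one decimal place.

35.8 mV

E = (60.2/z) · log₁₀([Na⁺]_out/[Na⁺]_in) with z = +1.
= (60.2/1) · log₁₀(110/28) = 60.20 · log₁₀(3.929)
= 60.20 · (0.5942) = 35.77 mV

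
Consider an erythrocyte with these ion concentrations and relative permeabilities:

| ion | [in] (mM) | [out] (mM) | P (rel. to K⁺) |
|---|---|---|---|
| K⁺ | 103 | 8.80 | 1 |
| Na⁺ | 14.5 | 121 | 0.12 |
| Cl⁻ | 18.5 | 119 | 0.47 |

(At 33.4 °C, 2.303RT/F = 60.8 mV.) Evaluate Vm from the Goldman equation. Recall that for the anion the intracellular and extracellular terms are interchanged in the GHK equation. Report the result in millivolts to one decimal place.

-42.6 mV

Vm = 60.8 · log₁₀[(Σ P·[cation]ₒ + Σ P·[anion]ᵢ) / (Σ P·[cation]ᵢ + Σ P·[anion]ₒ)]
Numerator = 1×8.80 + 0.12×121 + 0.47×18.5 = 32.02
Denominator = 1×103 + 0.12×14.5 + 0.47×119 = 160.7
Vm = 60.8 · log₁₀(0.19926) = 60.8 × (-0.7006) = -42.60 mV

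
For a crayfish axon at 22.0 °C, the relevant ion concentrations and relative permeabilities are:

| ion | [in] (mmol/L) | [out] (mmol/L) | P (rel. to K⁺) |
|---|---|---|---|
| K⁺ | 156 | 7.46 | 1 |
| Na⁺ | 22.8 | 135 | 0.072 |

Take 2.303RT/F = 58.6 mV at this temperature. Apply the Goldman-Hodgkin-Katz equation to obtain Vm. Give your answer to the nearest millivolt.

Vm = 58.6 · log₁₀[(Σ P·[cation]ₒ + Σ P·[anion]ᵢ) / (Σ P·[cation]ᵢ + Σ P·[anion]ₒ)]
Numerator = 1×7.46 + 0.072×135 = 17.18
Denominator = 1×156 + 0.072×22.8 = 157.6
Vm = 58.6 · log₁₀(0.10898) = 58.6 × (-0.9626) = -56.41 mV

-56 mV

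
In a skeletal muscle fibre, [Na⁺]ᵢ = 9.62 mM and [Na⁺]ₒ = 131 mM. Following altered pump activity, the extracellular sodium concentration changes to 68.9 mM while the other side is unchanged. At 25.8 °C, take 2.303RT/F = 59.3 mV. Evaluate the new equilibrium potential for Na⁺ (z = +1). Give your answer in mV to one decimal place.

After the shift: [Na⁺]_out = 68.9, [Na⁺]_in = 9.62 mM.
E_new = (59.3/1)·log₁₀(68.9/9.62) = 59.30 · (0.8550) = 50.70 mV

50.7 mV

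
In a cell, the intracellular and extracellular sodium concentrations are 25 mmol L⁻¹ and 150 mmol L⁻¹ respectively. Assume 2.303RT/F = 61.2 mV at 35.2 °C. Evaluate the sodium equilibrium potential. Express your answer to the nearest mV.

E = (61.2/z) · log₁₀([Na⁺]_out/[Na⁺]_in) with z = +1.
= (61.2/1) · log₁₀(150/25) = 61.20 · log₁₀(6)
= 61.20 · (0.7782) = 47.62 mV

48 mV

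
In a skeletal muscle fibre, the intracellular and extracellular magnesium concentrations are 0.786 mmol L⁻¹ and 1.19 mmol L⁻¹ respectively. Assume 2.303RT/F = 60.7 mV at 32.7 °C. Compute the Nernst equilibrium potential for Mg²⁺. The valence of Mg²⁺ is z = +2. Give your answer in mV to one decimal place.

E = (60.7/z) · log₁₀([Mg²⁺]_out/[Mg²⁺]_in) with z = +2.
= (60.7/2) · log₁₀(1.19/0.786) = 30.35 · log₁₀(1.514)
= 30.35 · (0.1801) = 5.47 mV

5.5 mV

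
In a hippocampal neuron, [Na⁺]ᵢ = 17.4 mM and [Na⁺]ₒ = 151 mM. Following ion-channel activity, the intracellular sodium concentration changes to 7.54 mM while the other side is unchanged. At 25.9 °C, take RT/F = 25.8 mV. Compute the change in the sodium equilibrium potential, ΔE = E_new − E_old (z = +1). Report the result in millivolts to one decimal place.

21.6 mV

E_old = (25.8/1)·ln(151/17.4) = 55.75 mV
E_new = (25.8/1)·ln(151/7.54) = 77.32 mV
ΔE = 77.32 − (55.75) = 21.58 mV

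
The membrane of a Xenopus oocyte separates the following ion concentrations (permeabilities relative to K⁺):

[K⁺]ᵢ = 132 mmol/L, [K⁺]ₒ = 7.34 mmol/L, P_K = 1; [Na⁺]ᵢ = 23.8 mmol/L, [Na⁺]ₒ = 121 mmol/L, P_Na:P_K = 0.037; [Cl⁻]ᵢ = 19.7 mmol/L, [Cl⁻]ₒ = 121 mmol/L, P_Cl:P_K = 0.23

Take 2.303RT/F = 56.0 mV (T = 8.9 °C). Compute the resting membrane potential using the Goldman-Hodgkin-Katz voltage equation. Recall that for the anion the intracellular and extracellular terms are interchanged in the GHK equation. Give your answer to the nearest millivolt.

-56 mV

Vm = 56.0 · log₁₀[(Σ P·[cation]ₒ + Σ P·[anion]ᵢ) / (Σ P·[cation]ᵢ + Σ P·[anion]ₒ)]
Numerator = 1×7.34 + 0.037×121 + 0.23×19.7 = 16.35
Denominator = 1×132 + 0.037×23.8 + 0.23×121 = 160.7
Vm = 56.0 · log₁₀(0.10172) = 56.0 × (-0.9926) = -55.58 mV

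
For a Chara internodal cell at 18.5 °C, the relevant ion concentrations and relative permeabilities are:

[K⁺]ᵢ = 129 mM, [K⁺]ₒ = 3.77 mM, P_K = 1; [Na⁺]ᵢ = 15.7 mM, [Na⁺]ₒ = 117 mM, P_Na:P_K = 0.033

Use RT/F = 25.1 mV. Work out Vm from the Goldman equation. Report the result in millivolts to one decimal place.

Vm = 25.1 · ln[(Σ P·[cation]ₒ + Σ P·[anion]ᵢ) / (Σ P·[cation]ᵢ + Σ P·[anion]ₒ)]
Numerator = 1×3.77 + 0.033×117 = 7.631
Denominator = 1×129 + 0.033×15.7 = 129.5
Vm = 25.1 · ln(0.058918) = 25.1 × (-2.8316) = -71.07 mV

-71.1 mV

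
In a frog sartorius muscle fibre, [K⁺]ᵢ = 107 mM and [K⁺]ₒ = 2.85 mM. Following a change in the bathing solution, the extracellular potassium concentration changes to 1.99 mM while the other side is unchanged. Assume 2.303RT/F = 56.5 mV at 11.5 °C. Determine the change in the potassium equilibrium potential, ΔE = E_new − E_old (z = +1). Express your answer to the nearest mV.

-9 mV

E_old = (56.5/1)·log₁₀(2.85/107) = -88.96 mV
E_new = (56.5/1)·log₁₀(1.99/107) = -97.77 mV
ΔE = -97.77 − (-88.96) = -8.81 mV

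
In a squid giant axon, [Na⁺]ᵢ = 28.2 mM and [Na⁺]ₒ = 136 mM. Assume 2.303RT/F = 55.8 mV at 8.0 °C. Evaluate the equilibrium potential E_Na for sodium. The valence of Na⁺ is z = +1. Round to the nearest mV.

38 mV

E = (55.8/z) · log₁₀([Na⁺]_out/[Na⁺]_in) with z = +1.
= (55.8/1) · log₁₀(136/28.2) = 55.80 · log₁₀(4.823)
= 55.80 · (0.6833) = 38.13 mV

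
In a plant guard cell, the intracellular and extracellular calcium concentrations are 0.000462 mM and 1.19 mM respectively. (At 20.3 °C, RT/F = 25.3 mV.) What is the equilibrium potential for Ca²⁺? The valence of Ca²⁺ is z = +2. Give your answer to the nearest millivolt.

E = (25.3/z) · ln([Ca²⁺]_out/[Ca²⁺]_in) with z = +2.
= (25.3/2) · ln(1.19/0.000462) = 12.65 · ln(2576)
= 12.65 · (7.8539) = 99.35 mV

99 mV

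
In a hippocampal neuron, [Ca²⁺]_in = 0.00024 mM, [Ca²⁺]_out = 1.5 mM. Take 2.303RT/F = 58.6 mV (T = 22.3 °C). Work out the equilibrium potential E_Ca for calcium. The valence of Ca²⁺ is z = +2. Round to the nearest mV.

111 mV

E = (58.6/z) · log₁₀([Ca²⁺]_out/[Ca²⁺]_in) with z = +2.
= (58.6/2) · log₁₀(1.5/0.00024) = 29.30 · log₁₀(6250)
= 29.30 · (3.7959) = 111.22 mV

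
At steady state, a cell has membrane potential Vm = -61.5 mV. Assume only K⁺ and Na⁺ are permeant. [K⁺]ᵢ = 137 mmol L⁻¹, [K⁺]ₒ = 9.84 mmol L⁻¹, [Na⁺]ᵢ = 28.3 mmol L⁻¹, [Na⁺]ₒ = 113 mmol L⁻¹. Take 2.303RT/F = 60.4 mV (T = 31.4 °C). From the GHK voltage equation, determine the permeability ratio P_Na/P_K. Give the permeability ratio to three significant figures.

0.0299

Let α = P_Na/P_K. GHK: Vm = 60.4·log₁₀[(Kₒ + α·Naₒ)/(Kᵢ + α·Naᵢ)].
10^(Vm/60.4) = 10^(-61.5/60.4) = 0.095893
So 0.095893·(Kᵢ + α·Naᵢ) = Kₒ + α·Naₒ → α = (0.095893·137.0 − 9.84) / (113.0 − 0.095893·28.3)
α = (13.14 − 9.84) / (113.0 − 2.714) = 3.297/110.3 = 0.0299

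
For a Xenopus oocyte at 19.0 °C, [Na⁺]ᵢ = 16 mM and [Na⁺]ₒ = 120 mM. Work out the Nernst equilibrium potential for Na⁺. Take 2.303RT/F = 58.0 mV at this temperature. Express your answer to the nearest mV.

E = (58.0/z) · log₁₀([Na⁺]_out/[Na⁺]_in) with z = +1.
= (58.0/1) · log₁₀(120/16) = 58.00 · log₁₀(7.5)
= 58.00 · (0.8751) = 50.75 mV

51 mV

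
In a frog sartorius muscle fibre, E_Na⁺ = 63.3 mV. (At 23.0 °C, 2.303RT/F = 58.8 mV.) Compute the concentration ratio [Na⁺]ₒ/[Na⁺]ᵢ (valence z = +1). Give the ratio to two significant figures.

log₁₀([out]/[in]) = E·z/(58.8) = 63.3 × 1 / 58.8 = 1.0765
[out]/[in] = 10^(1.0765) = 11.93

12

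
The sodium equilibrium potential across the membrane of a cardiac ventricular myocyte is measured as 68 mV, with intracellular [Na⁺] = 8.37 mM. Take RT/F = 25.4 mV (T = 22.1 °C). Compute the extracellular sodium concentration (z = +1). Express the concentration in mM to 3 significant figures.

Nernst: E = (25.4/1) · ln([out]/[in]), so ln([out]/[in]) = 68.0 × 1 / 25.4 = 2.6772.
[out]/[in] = e^(2.6772) = 14.54.
[out] = 14.54 × 8.37 = 121.7 mM.

122 mM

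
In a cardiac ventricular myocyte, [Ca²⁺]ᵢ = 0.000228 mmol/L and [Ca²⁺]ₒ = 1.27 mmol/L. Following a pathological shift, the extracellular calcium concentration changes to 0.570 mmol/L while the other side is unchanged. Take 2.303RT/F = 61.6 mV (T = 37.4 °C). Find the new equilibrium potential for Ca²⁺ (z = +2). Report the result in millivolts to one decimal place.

104.7 mV

After the shift: [Ca²⁺]_out = 0.570, [Ca²⁺]_in = 0.000228 mmol/L.
E_new = (61.6/2)·log₁₀(0.570/0.000228) = 30.80 · (3.3979) = 104.66 mV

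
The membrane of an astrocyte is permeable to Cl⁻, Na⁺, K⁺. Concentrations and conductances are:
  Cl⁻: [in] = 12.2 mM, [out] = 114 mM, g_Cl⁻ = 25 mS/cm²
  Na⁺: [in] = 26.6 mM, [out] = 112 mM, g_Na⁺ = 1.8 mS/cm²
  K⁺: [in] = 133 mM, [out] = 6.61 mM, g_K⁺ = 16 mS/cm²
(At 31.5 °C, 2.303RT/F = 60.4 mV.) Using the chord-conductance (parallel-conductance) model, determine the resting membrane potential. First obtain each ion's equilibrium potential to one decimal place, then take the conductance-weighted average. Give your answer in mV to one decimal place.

E_Cl⁻ = (60.4/-1)·log₁₀(114/12.2) = -58.6 mV
E_Na⁺ = (60.4/1)·log₁₀(112/26.6) = 37.7 mV
E_K⁺ = (60.4/1)·log₁₀(6.61/133) = -78.7 mV
Vm = (Σ gᵢEᵢ)/(Σ gᵢ) = (25·-58.6 + 1.8·37.7 + 16·-78.7) / (25 + 1.8 + 16)
= -2656.34 / 42.8 = -62.06 mV

-62.1 mV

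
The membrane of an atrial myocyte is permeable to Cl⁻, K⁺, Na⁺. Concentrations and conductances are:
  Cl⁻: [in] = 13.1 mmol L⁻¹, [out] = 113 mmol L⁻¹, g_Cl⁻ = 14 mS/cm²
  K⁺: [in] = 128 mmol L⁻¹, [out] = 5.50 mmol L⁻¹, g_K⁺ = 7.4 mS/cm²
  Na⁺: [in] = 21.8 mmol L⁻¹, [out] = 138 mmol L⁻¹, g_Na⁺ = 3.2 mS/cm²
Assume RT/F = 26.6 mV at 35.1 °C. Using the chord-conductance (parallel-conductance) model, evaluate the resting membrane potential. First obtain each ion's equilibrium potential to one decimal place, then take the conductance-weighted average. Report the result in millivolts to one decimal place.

E_Cl⁻ = (26.6/-1)·ln(113/13.1) = -57.3 mV
E_K⁺ = (26.6/1)·ln(5.50/128) = -83.7 mV
E_Na⁺ = (26.6/1)·ln(138/21.8) = 49.1 mV
Vm = (Σ gᵢEᵢ)/(Σ gᵢ) = (14·-57.3 + 7.4·-83.7 + 3.2·49.1) / (14 + 7.4 + 3.2)
= -1264.46 / 24.6 = -51.40 mV

-51.4 mV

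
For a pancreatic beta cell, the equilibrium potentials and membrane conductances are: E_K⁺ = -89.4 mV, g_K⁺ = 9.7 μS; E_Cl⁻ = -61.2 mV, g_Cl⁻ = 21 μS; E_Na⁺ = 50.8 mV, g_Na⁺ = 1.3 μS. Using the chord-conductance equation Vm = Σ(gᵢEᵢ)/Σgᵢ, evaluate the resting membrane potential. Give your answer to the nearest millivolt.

Σ gᵢEᵢ = 9.7·(-89.4) + 21·(-61.2) + 1.3·(50.8) = -2086.34
Σ gᵢ = 9.7 + 21 + 1.3 = 32
Vm = -2086.34 / 32 = -65.20 mV

-65 mV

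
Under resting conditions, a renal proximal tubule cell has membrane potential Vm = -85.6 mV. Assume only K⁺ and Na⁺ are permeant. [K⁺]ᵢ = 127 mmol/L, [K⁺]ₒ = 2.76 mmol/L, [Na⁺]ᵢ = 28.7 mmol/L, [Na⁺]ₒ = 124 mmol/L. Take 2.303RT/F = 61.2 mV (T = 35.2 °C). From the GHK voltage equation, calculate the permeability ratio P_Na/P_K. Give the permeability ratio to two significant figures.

Let α = P_Na/P_K. GHK: Vm = 61.2·log₁₀[(Kₒ + α·Naₒ)/(Kᵢ + α·Naᵢ)].
10^(Vm/61.2) = 10^(-85.6/61.2) = 0.039931
So 0.039931·(Kᵢ + α·Naᵢ) = Kₒ + α·Naₒ → α = (0.039931·127.0 − 2.76) / (124.0 − 0.039931·28.7)
α = (5.071 − 2.76) / (124.0 − 1.146) = 2.311/122.9 = 0.01881

0.019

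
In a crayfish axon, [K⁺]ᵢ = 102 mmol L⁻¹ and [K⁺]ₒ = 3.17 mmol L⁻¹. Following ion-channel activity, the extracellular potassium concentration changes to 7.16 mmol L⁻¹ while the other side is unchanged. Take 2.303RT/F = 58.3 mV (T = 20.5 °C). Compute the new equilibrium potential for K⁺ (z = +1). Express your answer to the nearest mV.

-67 mV

After the shift: [K⁺]_out = 7.16, [K⁺]_in = 102 mmol L⁻¹.
E_new = (58.3/1)·log₁₀(7.16/102) = 58.30 · (-1.1537) = -67.26 mV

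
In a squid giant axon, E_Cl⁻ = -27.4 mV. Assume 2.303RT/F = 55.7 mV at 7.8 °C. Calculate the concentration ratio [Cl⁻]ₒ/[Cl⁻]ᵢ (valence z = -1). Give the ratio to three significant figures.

log₁₀([out]/[in]) = E·z/(55.7) = -27.4 × -1 / 55.7 = 0.4919
[out]/[in] = 10^(0.4919) = 3.104

3.10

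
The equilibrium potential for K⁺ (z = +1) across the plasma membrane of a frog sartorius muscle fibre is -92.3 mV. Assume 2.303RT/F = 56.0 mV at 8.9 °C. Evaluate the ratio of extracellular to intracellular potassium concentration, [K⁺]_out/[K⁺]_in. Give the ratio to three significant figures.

log₁₀([out]/[in]) = E·z/(56.0) = -92.3 × 1 / 56.0 = -1.6482
[out]/[in] = 10^(-1.6482) = 0.02248

0.0225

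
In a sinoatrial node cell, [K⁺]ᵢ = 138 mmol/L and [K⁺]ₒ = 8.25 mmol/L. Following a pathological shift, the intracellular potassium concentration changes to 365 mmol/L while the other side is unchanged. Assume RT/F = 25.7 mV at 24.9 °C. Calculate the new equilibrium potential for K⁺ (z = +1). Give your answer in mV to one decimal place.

-97.4 mV

After the shift: [K⁺]_out = 8.25, [K⁺]_in = 365 mmol/L.
E_new = (25.7/1)·ln(8.25/365) = 25.70 · (-3.7897) = -97.39 mV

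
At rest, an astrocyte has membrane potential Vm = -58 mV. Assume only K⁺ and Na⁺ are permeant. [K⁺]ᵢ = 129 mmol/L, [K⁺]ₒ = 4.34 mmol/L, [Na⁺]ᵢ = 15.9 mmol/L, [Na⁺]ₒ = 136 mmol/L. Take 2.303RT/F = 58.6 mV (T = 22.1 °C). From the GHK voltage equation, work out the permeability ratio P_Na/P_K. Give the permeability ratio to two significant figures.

0.066

Let α = P_Na/P_K. GHK: Vm = 58.6·log₁₀[(Kₒ + α·Naₒ)/(Kᵢ + α·Naᵢ)].
10^(Vm/58.6) = 10^(-58.0/58.6) = 0.10239
So 0.10239·(Kᵢ + α·Naᵢ) = Kₒ + α·Naₒ → α = (0.10239·129.0 − 4.34) / (136.0 − 0.10239·15.9)
α = (13.21 − 4.34) / (136.0 − 1.628) = 8.868/134.4 = 0.06599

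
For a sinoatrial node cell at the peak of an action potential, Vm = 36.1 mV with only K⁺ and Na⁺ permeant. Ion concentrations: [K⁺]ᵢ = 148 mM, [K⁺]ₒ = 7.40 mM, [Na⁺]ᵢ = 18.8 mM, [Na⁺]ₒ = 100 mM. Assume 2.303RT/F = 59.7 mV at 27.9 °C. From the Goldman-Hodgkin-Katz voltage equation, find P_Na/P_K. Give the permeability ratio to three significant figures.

Let α = P_Na/P_K. GHK: Vm = 59.7·log₁₀[(Kₒ + α·Naₒ)/(Kᵢ + α·Naᵢ)].
10^(Vm/59.7) = 10^(36.1/59.7) = 4.0243
So 4.0243·(Kᵢ + α·Naᵢ) = Kₒ + α·Naₒ → α = (4.0243·148.0 − 7.4) / (100.0 − 4.0243·18.8)
α = (595.6 − 7.4) / (100.0 − 75.66) = 588.2/24.34 = 24.16

24.2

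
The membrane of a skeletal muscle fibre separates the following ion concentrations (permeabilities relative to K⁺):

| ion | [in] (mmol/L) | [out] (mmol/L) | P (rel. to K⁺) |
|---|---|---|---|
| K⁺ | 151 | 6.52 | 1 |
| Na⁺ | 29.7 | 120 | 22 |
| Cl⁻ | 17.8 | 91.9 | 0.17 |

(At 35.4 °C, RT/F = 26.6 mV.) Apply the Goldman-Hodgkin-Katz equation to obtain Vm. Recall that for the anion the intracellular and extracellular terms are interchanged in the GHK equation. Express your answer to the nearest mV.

Vm = 26.6 · ln[(Σ P·[cation]ₒ + Σ P·[anion]ᵢ) / (Σ P·[cation]ᵢ + Σ P·[anion]ₒ)]
Numerator = 1×6.52 + 22×120 + 0.17×17.8 = 2650
Denominator = 1×151 + 22×29.7 + 0.17×91.9 = 820
Vm = 26.6 · ln(3.2311) = 26.6 × (1.1728) = 31.20 mV

31 mV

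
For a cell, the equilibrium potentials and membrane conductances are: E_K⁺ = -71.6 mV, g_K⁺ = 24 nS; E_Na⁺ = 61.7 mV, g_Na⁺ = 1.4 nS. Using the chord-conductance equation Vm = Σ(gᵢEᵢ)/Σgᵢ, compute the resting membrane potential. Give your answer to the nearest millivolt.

Σ gᵢEᵢ = 24·(-71.6) + 1.4·(61.7) = -1632.02
Σ gᵢ = 24 + 1.4 = 25.4
Vm = -1632.02 / 25.4 = -64.25 mV

-64 mV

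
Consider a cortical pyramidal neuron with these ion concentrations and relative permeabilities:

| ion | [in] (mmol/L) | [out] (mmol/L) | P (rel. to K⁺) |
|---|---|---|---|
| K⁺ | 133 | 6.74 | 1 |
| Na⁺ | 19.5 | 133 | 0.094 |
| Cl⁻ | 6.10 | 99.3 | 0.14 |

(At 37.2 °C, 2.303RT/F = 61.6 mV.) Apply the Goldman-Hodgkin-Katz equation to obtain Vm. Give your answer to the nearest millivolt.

Vm = 61.6 · log₁₀[(Σ P·[cation]ₒ + Σ P·[anion]ᵢ) / (Σ P·[cation]ᵢ + Σ P·[anion]ₒ)]
Numerator = 1×6.74 + 0.094×133 + 0.14×6.10 = 20.1
Denominator = 1×133 + 0.094×19.5 + 0.14×99.3 = 148.7
Vm = 61.6 · log₁₀(0.13511) = 61.6 × (-0.8693) = -53.55 mV

-54 mV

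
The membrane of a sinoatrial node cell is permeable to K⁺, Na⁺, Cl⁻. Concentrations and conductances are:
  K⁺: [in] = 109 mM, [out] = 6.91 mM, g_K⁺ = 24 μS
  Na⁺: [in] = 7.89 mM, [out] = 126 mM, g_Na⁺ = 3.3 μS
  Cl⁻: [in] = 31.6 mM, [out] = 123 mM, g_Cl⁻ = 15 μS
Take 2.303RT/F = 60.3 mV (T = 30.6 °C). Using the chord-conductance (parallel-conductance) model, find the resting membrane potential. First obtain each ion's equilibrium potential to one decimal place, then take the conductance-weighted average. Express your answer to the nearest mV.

E_K⁺ = (60.3/1)·log₁₀(6.91/109) = -72.2 mV
E_Na⁺ = (60.3/1)·log₁₀(126/7.89) = 72.6 mV
E_Cl⁻ = (60.3/-1)·log₁₀(123/31.6) = -35.6 mV
Vm = (Σ gᵢEᵢ)/(Σ gᵢ) = (24·-72.2 + 3.3·72.6 + 15·-35.6) / (24 + 3.3 + 15)
= -2027.22 / 42.3 = -47.92 mV

-48 mV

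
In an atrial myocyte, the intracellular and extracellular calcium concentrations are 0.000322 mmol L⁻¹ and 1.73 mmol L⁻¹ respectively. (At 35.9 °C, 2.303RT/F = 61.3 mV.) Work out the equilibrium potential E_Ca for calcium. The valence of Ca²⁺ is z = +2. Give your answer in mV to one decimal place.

E = (61.3/z) · log₁₀([Ca²⁺]_out/[Ca²⁺]_in) with z = +2.
= (61.3/2) · log₁₀(1.73/0.000322) = 30.65 · log₁₀(5373)
= 30.65 · (3.7302) = 114.33 mV

114.3 mV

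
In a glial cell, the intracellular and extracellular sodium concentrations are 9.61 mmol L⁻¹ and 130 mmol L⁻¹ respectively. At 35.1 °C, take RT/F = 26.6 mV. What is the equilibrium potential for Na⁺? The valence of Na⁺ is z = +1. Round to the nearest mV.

69 mV

E = (26.6/z) · ln([Na⁺]_out/[Na⁺]_in) with z = +1.
= (26.6/1) · ln(130/9.61) = 26.60 · ln(13.53)
= 26.60 · (2.6047) = 69.29 mV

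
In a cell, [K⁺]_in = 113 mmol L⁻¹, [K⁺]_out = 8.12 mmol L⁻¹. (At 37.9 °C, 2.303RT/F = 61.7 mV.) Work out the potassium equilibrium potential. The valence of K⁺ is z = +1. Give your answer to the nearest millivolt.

-71 mV

E = (61.7/z) · log₁₀([K⁺]_out/[K⁺]_in) with z = +1.
= (61.7/1) · log₁₀(8.12/113) = 61.70 · log₁₀(0.07186)
= 61.70 · (-1.1435) = -70.56 mV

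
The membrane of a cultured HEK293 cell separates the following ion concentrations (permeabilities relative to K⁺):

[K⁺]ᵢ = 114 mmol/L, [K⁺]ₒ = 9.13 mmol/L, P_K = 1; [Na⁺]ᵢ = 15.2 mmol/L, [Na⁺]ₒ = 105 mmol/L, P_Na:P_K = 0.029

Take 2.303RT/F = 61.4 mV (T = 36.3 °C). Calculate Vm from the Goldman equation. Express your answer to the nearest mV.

-60 mV

Vm = 61.4 · log₁₀[(Σ P·[cation]ₒ + Σ P·[anion]ᵢ) / (Σ P·[cation]ᵢ + Σ P·[anion]ₒ)]
Numerator = 1×9.13 + 0.029×105 = 12.18
Denominator = 1×114 + 0.029×15.2 = 114.4
Vm = 61.4 · log₁₀(0.10639) = 61.4 × (-0.9731) = -59.75 mV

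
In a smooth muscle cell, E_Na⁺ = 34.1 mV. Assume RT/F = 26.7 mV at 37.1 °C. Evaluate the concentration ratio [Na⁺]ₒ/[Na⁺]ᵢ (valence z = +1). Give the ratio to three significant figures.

ln([out]/[in]) = E·z/(26.7) = 34.1 × 1 / 26.7 = 1.2772
[out]/[in] = e^(1.2772) = 3.586

3.59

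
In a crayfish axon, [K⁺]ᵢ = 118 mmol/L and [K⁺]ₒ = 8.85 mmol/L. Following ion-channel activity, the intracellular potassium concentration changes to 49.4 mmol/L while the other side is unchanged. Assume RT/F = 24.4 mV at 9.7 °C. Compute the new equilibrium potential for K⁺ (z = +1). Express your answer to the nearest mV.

-42 mV

After the shift: [K⁺]_out = 8.85, [K⁺]_in = 49.4 mmol/L.
E_new = (24.4/1)·ln(8.85/49.4) = 24.40 · (-1.7195) = -41.96 mV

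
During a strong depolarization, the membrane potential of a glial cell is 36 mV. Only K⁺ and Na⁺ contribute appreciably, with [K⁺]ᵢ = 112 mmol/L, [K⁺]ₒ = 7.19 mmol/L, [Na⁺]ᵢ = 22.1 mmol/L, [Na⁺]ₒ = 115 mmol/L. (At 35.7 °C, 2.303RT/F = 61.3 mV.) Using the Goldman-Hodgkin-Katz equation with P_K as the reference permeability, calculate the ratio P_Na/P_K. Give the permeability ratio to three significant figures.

Let α = P_Na/P_K. GHK: Vm = 61.3·log₁₀[(Kₒ + α·Naₒ)/(Kᵢ + α·Naᵢ)].
10^(Vm/61.3) = 10^(36.0/61.3) = 3.8661
So 3.8661·(Kᵢ + α·Naᵢ) = Kₒ + α·Naₒ → α = (3.8661·112.0 − 7.19) / (115.0 − 3.8661·22.1)
α = (433 − 7.19) / (115.0 − 85.44) = 425.8/29.56 = 14.41

14.4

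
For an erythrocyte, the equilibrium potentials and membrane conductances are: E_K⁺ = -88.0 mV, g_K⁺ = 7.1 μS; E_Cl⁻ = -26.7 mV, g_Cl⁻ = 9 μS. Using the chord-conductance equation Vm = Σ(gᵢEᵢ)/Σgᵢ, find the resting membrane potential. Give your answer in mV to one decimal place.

-53.7 mV

Σ gᵢEᵢ = 7.1·(-88.0) + 9·(-26.7) = -865.10
Σ gᵢ = 7.1 + 9 = 16.1
Vm = -865.10 / 16.1 = -53.73 mV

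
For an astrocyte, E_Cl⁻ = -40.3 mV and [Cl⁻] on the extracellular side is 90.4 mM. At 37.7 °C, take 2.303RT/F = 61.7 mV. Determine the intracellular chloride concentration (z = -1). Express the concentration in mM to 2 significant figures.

Nernst: E = (61.7/-1) · log₁₀([out]/[in]), so log₁₀([out]/[in]) = -40.3 × -1 / 61.7 = 0.6532.
[out]/[in] = 10^(0.6532) = 4.499.
[in] = 90.4 / 4.499 = 20.09 mM.

20 mM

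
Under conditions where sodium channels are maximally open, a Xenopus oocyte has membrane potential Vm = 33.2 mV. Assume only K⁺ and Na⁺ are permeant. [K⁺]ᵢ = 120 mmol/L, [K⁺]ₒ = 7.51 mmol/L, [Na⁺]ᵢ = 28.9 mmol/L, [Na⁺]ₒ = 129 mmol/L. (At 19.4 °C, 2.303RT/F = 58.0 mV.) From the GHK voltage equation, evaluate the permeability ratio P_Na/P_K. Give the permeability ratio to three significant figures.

Let α = P_Na/P_K. GHK: Vm = 58.0·log₁₀[(Kₒ + α·Naₒ)/(Kᵢ + α·Naᵢ)].
10^(Vm/58.0) = 10^(33.2/58.0) = 3.7361
So 3.7361·(Kᵢ + α·Naᵢ) = Kₒ + α·Naₒ → α = (3.7361·120.0 − 7.51) / (129.0 − 3.7361·28.9)
α = (448.3 − 7.51) / (129.0 − 108) = 440.8/21.03 = 20.96

21.0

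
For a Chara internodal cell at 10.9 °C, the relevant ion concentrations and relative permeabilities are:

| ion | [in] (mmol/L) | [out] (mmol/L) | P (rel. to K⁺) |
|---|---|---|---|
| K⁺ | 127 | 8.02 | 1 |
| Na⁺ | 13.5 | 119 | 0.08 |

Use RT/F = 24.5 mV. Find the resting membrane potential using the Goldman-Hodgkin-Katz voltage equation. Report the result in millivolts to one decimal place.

-48.7 mV

Vm = 24.5 · ln[(Σ P·[cation]ₒ + Σ P·[anion]ᵢ) / (Σ P·[cation]ᵢ + Σ P·[anion]ₒ)]
Numerator = 1×8.02 + 0.08×119 = 17.54
Denominator = 1×127 + 0.08×13.5 = 128.1
Vm = 24.5 · ln(0.13695) = 24.5 × (-1.9882) = -48.71 mV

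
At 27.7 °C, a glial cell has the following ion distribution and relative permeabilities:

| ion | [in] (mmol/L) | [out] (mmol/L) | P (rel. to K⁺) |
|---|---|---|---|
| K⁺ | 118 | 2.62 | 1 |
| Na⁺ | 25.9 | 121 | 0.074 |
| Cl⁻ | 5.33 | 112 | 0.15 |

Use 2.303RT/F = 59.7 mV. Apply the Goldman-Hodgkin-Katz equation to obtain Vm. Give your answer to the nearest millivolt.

Vm = 59.7 · log₁₀[(Σ P·[cation]ₒ + Σ P·[anion]ᵢ) / (Σ P·[cation]ᵢ + Σ P·[anion]ₒ)]
Numerator = 1×2.62 + 0.074×121 + 0.15×5.33 = 12.37
Denominator = 1×118 + 0.074×25.9 + 0.15×112 = 136.7
Vm = 59.7 · log₁₀(0.090505) = 59.7 × (-1.0433) = -62.29 mV

-62 mV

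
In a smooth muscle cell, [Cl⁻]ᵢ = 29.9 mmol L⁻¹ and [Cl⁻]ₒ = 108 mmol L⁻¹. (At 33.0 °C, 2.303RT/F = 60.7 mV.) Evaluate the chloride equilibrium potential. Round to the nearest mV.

-34 mV

E = (60.7/z) · log₁₀([Cl⁻]_out/[Cl⁻]_in) with z = -1.
For an anion, dividing by z = -1 reverses the sign.
= (60.7/-1) · log₁₀(108/29.9) = -60.70 · log₁₀(3.612)
= -60.70 · (0.5578) = -33.86 mV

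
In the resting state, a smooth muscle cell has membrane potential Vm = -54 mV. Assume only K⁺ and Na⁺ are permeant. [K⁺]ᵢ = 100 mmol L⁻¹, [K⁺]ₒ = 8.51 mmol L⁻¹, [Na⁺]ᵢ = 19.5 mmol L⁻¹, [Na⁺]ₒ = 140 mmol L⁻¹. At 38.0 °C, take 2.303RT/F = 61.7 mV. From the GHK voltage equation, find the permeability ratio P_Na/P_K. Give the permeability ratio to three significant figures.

Let α = P_Na/P_K. GHK: Vm = 61.7·log₁₀[(Kₒ + α·Naₒ)/(Kᵢ + α·Naᵢ)].
10^(Vm/61.7) = 10^(-54.0/61.7) = 0.13329
So 0.13329·(Kᵢ + α·Naᵢ) = Kₒ + α·Naₒ → α = (0.13329·100.0 − 8.51) / (140.0 − 0.13329·19.5)
α = (13.33 − 8.51) / (140.0 − 2.599) = 4.819/137.4 = 0.03507

0.0351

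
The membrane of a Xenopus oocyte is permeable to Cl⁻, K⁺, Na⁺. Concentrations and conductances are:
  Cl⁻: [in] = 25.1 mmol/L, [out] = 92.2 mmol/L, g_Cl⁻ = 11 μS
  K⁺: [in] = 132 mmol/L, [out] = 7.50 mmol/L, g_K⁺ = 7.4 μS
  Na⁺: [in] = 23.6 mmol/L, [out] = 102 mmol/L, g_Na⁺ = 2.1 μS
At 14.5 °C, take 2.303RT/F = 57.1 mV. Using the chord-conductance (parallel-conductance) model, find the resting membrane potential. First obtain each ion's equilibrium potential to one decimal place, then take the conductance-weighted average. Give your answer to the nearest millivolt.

-39 mV

E_Cl⁻ = (57.1/-1)·log₁₀(92.2/25.1) = -32.3 mV
E_K⁺ = (57.1/1)·log₁₀(7.50/132) = -71.1 mV
E_Na⁺ = (57.1/1)·log₁₀(102/23.6) = 36.3 mV
Vm = (Σ gᵢEᵢ)/(Σ gᵢ) = (11·-32.3 + 7.4·-71.1 + 2.1·36.3) / (11 + 7.4 + 2.1)
= -805.21 / 20.5 = -39.28 mV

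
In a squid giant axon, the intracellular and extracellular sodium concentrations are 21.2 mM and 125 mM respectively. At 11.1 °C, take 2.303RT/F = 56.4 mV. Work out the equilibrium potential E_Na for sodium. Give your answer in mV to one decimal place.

E = (56.4/z) · log₁₀([Na⁺]_out/[Na⁺]_in) with z = +1.
= (56.4/1) · log₁₀(125/21.2) = 56.40 · log₁₀(5.896)
= 56.40 · (0.7706) = 43.46 mV

43.5 mV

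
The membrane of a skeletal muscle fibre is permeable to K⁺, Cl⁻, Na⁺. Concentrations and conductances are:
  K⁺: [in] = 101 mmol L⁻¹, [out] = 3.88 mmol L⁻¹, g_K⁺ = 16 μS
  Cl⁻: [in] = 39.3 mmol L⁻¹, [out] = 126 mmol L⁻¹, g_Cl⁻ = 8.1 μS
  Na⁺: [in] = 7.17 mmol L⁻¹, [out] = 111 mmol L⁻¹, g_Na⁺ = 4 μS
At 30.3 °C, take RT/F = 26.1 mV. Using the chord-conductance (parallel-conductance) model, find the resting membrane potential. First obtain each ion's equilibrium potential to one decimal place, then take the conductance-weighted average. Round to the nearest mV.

E_K⁺ = (26.1/1)·ln(3.88/101) = -85.1 mV
E_Cl⁻ = (26.1/-1)·ln(126/39.3) = -30.4 mV
E_Na⁺ = (26.1/1)·ln(111/7.17) = 71.5 mV
Vm = (Σ gᵢEᵢ)/(Σ gᵢ) = (16·-85.1 + 8.1·-30.4 + 4·71.5) / (16 + 8.1 + 4)
= -1321.84 / 28.1 = -47.04 mV

-47 mV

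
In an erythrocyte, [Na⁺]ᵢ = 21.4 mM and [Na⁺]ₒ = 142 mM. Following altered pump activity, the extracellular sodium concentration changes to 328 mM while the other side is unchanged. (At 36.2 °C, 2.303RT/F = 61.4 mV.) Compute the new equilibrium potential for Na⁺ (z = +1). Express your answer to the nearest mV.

After the shift: [Na⁺]_out = 328, [Na⁺]_in = 21.4 mM.
E_new = (61.4/1)·log₁₀(328/21.4) = 61.40 · (1.1855) = 72.79 mV

73 mV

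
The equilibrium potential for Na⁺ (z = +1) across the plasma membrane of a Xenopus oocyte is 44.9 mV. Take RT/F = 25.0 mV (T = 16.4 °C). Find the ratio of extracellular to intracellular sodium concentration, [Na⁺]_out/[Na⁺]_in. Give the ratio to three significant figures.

ln([out]/[in]) = E·z/(25.0) = 44.9 × 1 / 25.0 = 1.7960
[out]/[in] = e^(1.7960) = 6.025

6.03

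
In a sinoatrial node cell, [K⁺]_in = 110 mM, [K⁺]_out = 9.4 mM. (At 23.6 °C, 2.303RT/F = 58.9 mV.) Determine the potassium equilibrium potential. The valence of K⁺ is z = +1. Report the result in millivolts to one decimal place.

E = (58.9/z) · log₁₀([K⁺]_out/[K⁺]_in) with z = +1.
= (58.9/1) · log₁₀(9.4/110) = 58.90 · log₁₀(0.08545)
= 58.90 · (-1.0683) = -62.92 mV

-62.9 mV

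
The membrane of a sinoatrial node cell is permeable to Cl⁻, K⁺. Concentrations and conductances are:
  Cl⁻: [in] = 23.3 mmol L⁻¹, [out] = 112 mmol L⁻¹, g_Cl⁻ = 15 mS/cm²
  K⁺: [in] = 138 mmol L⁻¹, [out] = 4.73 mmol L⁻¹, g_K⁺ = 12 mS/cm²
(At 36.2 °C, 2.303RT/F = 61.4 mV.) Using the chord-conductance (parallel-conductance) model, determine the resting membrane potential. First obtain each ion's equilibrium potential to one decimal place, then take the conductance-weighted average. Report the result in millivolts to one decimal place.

-63.3 mV

E_Cl⁻ = (61.4/-1)·log₁₀(112/23.3) = -41.9 mV
E_K⁺ = (61.4/1)·log₁₀(4.73/138) = -90.0 mV
Vm = (Σ gᵢEᵢ)/(Σ gᵢ) = (15·-41.9 + 12·-90.0) / (15 + 12)
= -1708.50 / 27 = -63.28 mV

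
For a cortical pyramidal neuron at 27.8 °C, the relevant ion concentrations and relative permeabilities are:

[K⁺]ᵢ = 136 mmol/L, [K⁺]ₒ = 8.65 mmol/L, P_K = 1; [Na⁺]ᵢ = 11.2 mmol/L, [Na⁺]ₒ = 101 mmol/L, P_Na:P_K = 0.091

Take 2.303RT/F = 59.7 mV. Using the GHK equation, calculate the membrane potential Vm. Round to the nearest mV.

-53 mV

Vm = 59.7 · log₁₀[(Σ P·[cation]ₒ + Σ P·[anion]ᵢ) / (Σ P·[cation]ᵢ + Σ P·[anion]ₒ)]
Numerator = 1×8.65 + 0.091×101 = 17.84
Denominator = 1×136 + 0.091×11.2 = 137
Vm = 59.7 · log₁₀(0.13021) = 59.7 × (-0.8854) = -52.86 mV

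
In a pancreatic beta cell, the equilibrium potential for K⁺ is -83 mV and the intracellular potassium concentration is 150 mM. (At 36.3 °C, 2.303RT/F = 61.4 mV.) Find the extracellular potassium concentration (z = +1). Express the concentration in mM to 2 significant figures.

Nernst: E = (61.4/1) · log₁₀([out]/[in]), so log₁₀([out]/[in]) = -83.0 × 1 / 61.4 = -1.3518.
[out]/[in] = 10^(-1.3518) = 0.04448.
[out] = 0.04448 × 150 = 6.673 mM.

6.7 mM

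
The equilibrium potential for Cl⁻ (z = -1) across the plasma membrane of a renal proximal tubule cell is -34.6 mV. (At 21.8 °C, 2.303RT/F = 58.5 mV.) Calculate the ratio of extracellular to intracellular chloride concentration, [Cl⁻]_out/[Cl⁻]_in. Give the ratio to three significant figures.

log₁₀([out]/[in]) = E·z/(58.5) = -34.6 × -1 / 58.5 = 0.5915
[out]/[in] = 10^(0.5915) = 3.903

3.90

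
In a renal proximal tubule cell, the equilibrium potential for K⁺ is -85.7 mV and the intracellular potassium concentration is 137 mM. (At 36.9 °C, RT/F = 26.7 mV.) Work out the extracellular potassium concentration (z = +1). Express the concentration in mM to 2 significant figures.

5.5 mM

Nernst: E = (26.7/1) · ln([out]/[in]), so ln([out]/[in]) = -85.7 × 1 / 26.7 = -3.2097.
[out]/[in] = e^(-3.2097) = 0.04037.
[out] = 0.04037 × 137 = 5.53 mM.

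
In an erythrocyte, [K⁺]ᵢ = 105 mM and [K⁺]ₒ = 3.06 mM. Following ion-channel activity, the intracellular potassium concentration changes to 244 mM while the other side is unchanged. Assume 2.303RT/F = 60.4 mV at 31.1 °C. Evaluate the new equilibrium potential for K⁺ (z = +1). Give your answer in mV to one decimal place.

After the shift: [K⁺]_out = 3.06, [K⁺]_in = 244 mM.
E_new = (60.4/1)·log₁₀(3.06/244) = 60.40 · (-1.9017) = -114.86 mV

-114.9 mV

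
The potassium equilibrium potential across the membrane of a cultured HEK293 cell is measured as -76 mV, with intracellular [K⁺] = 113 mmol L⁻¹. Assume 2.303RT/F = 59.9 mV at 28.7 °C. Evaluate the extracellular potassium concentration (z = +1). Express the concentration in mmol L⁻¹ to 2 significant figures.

Nernst: E = (59.9/1) · log₁₀([out]/[in]), so log₁₀([out]/[in]) = -76.0 × 1 / 59.9 = -1.2688.
[out]/[in] = 10^(-1.2688) = 0.05385.
[out] = 0.05385 × 113 = 6.086 mmol L⁻¹.

6.1 mmol L⁻¹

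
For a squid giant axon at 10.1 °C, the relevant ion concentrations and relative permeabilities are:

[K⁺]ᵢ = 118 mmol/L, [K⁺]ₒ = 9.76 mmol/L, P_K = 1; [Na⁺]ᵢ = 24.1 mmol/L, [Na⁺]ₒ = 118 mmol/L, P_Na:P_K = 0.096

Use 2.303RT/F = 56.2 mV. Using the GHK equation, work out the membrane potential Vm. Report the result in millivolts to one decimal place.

Vm = 56.2 · log₁₀[(Σ P·[cation]ₒ + Σ P·[anion]ᵢ) / (Σ P·[cation]ᵢ + Σ P·[anion]ₒ)]
Numerator = 1×9.76 + 0.096×118 = 21.09
Denominator = 1×118 + 0.096×24.1 = 120.3
Vm = 56.2 · log₁₀(0.17528) = 56.2 × (-0.7563) = -42.50 mV

-42.5 mV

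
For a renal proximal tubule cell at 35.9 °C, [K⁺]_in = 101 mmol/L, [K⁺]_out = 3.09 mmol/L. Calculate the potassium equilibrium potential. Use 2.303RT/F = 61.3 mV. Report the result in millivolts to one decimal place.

-92.8 mV

E = (61.3/z) · log₁₀([K⁺]_out/[K⁺]_in) with z = +1.
= (61.3/1) · log₁₀(3.09/101) = 61.30 · log₁₀(0.03059)
= 61.30 · (-1.5144) = -92.83 mV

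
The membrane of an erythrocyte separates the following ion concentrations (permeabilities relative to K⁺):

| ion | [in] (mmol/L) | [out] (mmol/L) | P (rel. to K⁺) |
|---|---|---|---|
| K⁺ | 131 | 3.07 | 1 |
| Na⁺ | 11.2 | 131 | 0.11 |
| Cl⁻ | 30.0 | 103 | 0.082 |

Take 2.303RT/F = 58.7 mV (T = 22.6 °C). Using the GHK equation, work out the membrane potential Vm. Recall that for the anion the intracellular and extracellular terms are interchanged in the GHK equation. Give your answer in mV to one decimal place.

Vm = 58.7 · log₁₀[(Σ P·[cation]ₒ + Σ P·[anion]ᵢ) / (Σ P·[cation]ᵢ + Σ P·[anion]ₒ)]
Numerator = 1×3.07 + 0.11×131 + 0.082×30.0 = 19.94
Denominator = 1×131 + 0.11×11.2 + 0.082×103 = 140.7
Vm = 58.7 · log₁₀(0.14174) = 58.7 × (-0.8485) = -49.81 mV

-49.8 mV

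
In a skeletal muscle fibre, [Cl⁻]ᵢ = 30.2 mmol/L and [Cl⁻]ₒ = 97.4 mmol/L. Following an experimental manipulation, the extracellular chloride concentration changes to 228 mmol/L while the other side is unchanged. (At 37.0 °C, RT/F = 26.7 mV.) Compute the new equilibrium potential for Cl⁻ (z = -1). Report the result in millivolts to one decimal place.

-54.0 mV

After the shift: [Cl⁻]_out = 228, [Cl⁻]_in = 30.2 mmol/L.
E_new = (26.7/-1)·ln(228/30.2) = -26.70 · (2.0215) = -53.97 mV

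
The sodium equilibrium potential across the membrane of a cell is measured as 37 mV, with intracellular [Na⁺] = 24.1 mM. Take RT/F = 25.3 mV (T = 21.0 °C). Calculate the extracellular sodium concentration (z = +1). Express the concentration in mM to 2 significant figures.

Nernst: E = (25.3/1) · ln([out]/[in]), so ln([out]/[in]) = 37.0 × 1 / 25.3 = 1.4625.
[out]/[in] = e^(1.4625) = 4.317.
[out] = 4.317 × 24.1 = 104 mM.

100 mM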